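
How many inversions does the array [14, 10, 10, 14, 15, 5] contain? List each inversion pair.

Finding inversions in [14, 10, 10, 14, 15, 5]:

(0, 1): arr[0]=14 > arr[1]=10
(0, 2): arr[0]=14 > arr[2]=10
(0, 5): arr[0]=14 > arr[5]=5
(1, 5): arr[1]=10 > arr[5]=5
(2, 5): arr[2]=10 > arr[5]=5
(3, 5): arr[3]=14 > arr[5]=5
(4, 5): arr[4]=15 > arr[5]=5

Total inversions: 7

The array has 7 inversion(s): (0,1), (0,2), (0,5), (1,5), (2,5), (3,5), (4,5). Each pair (i,j) satisfies i < j and arr[i] > arr[j].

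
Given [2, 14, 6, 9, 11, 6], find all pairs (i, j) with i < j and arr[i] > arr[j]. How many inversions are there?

Finding inversions in [2, 14, 6, 9, 11, 6]:

(1, 2): arr[1]=14 > arr[2]=6
(1, 3): arr[1]=14 > arr[3]=9
(1, 4): arr[1]=14 > arr[4]=11
(1, 5): arr[1]=14 > arr[5]=6
(3, 5): arr[3]=9 > arr[5]=6
(4, 5): arr[4]=11 > arr[5]=6

Total inversions: 6

The array has 6 inversion(s): (1,2), (1,3), (1,4), (1,5), (3,5), (4,5). Each pair (i,j) satisfies i < j and arr[i] > arr[j].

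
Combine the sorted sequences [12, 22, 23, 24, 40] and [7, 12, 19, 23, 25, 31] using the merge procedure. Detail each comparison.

Merging process:

Compare 12 vs 7: take 7 from right. Merged: [7]
Compare 12 vs 12: take 12 from left. Merged: [7, 12]
Compare 22 vs 12: take 12 from right. Merged: [7, 12, 12]
Compare 22 vs 19: take 19 from right. Merged: [7, 12, 12, 19]
Compare 22 vs 23: take 22 from left. Merged: [7, 12, 12, 19, 22]
Compare 23 vs 23: take 23 from left. Merged: [7, 12, 12, 19, 22, 23]
Compare 24 vs 23: take 23 from right. Merged: [7, 12, 12, 19, 22, 23, 23]
Compare 24 vs 25: take 24 from left. Merged: [7, 12, 12, 19, 22, 23, 23, 24]
Compare 40 vs 25: take 25 from right. Merged: [7, 12, 12, 19, 22, 23, 23, 24, 25]
Compare 40 vs 31: take 31 from right. Merged: [7, 12, 12, 19, 22, 23, 23, 24, 25, 31]
Append remaining from left: [40]. Merged: [7, 12, 12, 19, 22, 23, 23, 24, 25, 31, 40]

Final merged array: [7, 12, 12, 19, 22, 23, 23, 24, 25, 31, 40]
Total comparisons: 10

The merged array is [7, 12, 12, 19, 22, 23, 23, 24, 25, 31, 40], requiring 10 comparisons. The merge step runs in O(n) time where n is the total number of elements.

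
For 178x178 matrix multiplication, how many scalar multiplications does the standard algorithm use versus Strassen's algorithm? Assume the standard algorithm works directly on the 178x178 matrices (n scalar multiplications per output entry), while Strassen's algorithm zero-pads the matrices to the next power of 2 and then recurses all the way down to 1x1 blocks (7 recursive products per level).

Matrix multiplication for 178x178 matrices:

Strassen's algorithm requires power-of-2 dimensions. Pad 178x178 to 256x256 (next power of 2).

Standard algorithm: 178^3 = 5639752 multiplications
Strassen's algorithm: 7^(log2(256)) = 7^8 = 5764801 multiplications
Difference: 5639752 - 5764801 = -125049 (Strassen uses MORE here due to padding overhead — for small or just-over-power-of-2 n, padding can outweigh the per-level savings)

Standard: 5639752 multiplications (178^3). Strassen: 5764801 multiplications (7^8, after padding to 256x256). Strassen reduces 8 recursive multiplications to 7 at each level.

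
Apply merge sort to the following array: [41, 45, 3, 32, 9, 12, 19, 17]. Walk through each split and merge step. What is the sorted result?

Merge sort trace:

Split: [41, 45, 3, 32, 9, 12, 19, 17] -> [41, 45, 3, 32] and [9, 12, 19, 17]
  Split: [41, 45, 3, 32] -> [41, 45] and [3, 32]
    Split: [41, 45] -> [41] and [45]
    Merge: [41] + [45] -> [41, 45]
    Split: [3, 32] -> [3] and [32]
    Merge: [3] + [32] -> [3, 32]
  Merge: [41, 45] + [3, 32] -> [3, 32, 41, 45]
  Split: [9, 12, 19, 17] -> [9, 12] and [19, 17]
    Split: [9, 12] -> [9] and [12]
    Merge: [9] + [12] -> [9, 12]
    Split: [19, 17] -> [19] and [17]
    Merge: [19] + [17] -> [17, 19]
  Merge: [9, 12] + [17, 19] -> [9, 12, 17, 19]
Merge: [3, 32, 41, 45] + [9, 12, 17, 19] -> [3, 9, 12, 17, 19, 32, 41, 45]

Final sorted array: [3, 9, 12, 17, 19, 32, 41, 45]

The merge sort proceeds by recursively splitting the array and merging sorted halves.
After all merges, the sorted array is [3, 9, 12, 17, 19, 32, 41, 45].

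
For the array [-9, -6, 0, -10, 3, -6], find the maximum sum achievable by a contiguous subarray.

Using Kadane's algorithm on [-9, -6, 0, -10, 3, -6]:

Scanning through the array:
Position 1 (value -6): max_ending_here = -6, max_so_far = -6
Position 2 (value 0): max_ending_here = 0, max_so_far = 0
Position 3 (value -10): max_ending_here = -10, max_so_far = 0
Position 4 (value 3): max_ending_here = 3, max_so_far = 3
Position 5 (value -6): max_ending_here = -3, max_so_far = 3

Maximum subarray: [3]
Maximum sum: 3

The maximum subarray is [3] with sum 3. This subarray runs from index 4 to index 4.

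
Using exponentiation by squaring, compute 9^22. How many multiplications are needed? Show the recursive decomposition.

Computing 9^22 by squaring (build up from 9^1; each line after the first costs one multiplication):

9^1 = 9
9^2 = (9^1)^2 = 9^2 = 81
9^4 = (9^2)^2 = 81^2 = 6561
9^5 = 9 * 9^4 = 9 * 6561 = 59049
9^10 = (9^5)^2 = 59049^2 = 3486784401
9^11 = 9 * 9^10 = 9 * 3486784401 = 31381059609
9^22 = (9^11)^2 = 31381059609^2 = 984770902183611232881

Result: 984770902183611232881
Multiplications needed: 6 (6 lines after 9^1)

9^22 = 984770902183611232881. Using exponentiation by squaring, this requires 6 multiplications. The key idea: if the exponent is even, square the half-power; if odd, multiply by the base once.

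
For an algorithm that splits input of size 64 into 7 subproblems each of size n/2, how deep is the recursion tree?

For divide and conquer with division factor 2:

Problem sizes at each level:
Level 0: 64
Level 1: 32
Level 2: 16
Level 3: 8
Level 4: 4
Level 5: 2
Level 6: 1

The root is level 0 and the size-1 base case is level 6 (the tree spans levels 0 through 6, i.e. 7 levels counting the root), so the depth is the number of divisions: log_2(64) = 6

The recursion tree depth is log_2(64) = 6. At each level, the problem size is divided by 2, so it takes 6 divisions to reduce to a base case of size 1. The algorithm makes 7 recursive calls at each level.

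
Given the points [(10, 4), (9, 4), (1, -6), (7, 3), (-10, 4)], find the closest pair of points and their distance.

Computing all pairwise distances among 5 points:

d((10, 4), (9, 4)) = 1.0 <-- minimum
d((10, 4), (1, -6)) = 13.4536
d((10, 4), (7, 3)) = 3.1623
d((10, 4), (-10, 4)) = 20.0
d((9, 4), (1, -6)) = 12.8062
d((9, 4), (7, 3)) = 2.2361
d((9, 4), (-10, 4)) = 19.0
d((1, -6), (7, 3)) = 10.8167
d((1, -6), (-10, 4)) = 14.8661
d((7, 3), (-10, 4)) = 17.0294

Closest pair: (10, 4) and (9, 4) with distance 1.0

The closest pair is (10, 4) and (9, 4) with Euclidean distance 1.0. For 5 points, brute-force pairwise comparison is shown above. For large n, the divide-and-conquer algorithm (sort by x, recurse on halves, check the dividing strip) achieves O(n log n).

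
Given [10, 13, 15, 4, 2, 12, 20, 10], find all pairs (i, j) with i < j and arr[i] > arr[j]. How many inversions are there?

Finding inversions in [10, 13, 15, 4, 2, 12, 20, 10]:

(0, 3): arr[0]=10 > arr[3]=4
(0, 4): arr[0]=10 > arr[4]=2
(1, 3): arr[1]=13 > arr[3]=4
(1, 4): arr[1]=13 > arr[4]=2
(1, 5): arr[1]=13 > arr[5]=12
(1, 7): arr[1]=13 > arr[7]=10
(2, 3): arr[2]=15 > arr[3]=4
(2, 4): arr[2]=15 > arr[4]=2
(2, 5): arr[2]=15 > arr[5]=12
(2, 7): arr[2]=15 > arr[7]=10
(3, 4): arr[3]=4 > arr[4]=2
(5, 7): arr[5]=12 > arr[7]=10
(6, 7): arr[6]=20 > arr[7]=10

Total inversions: 13

The array has 13 inversion(s): (0,3), (0,4), (1,3), (1,4), (1,5), (1,7), (2,3), (2,4), (2,5), (2,7), (3,4), (5,7), (6,7). Each pair (i,j) satisfies i < j and arr[i] > arr[j].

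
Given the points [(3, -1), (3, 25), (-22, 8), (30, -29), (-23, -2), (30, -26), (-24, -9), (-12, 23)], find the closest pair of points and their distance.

Computing all pairwise distances among 8 points:

d((3, -1), (3, 25)) = 26.0
d((3, -1), (-22, 8)) = 26.5707
d((3, -1), (30, -29)) = 38.8973
d((3, -1), (-23, -2)) = 26.0192
d((3, -1), (30, -26)) = 36.7967
d((3, -1), (-24, -9)) = 28.1603
d((3, -1), (-12, 23)) = 28.3019
d((3, 25), (-22, 8)) = 30.2324
d((3, 25), (30, -29)) = 60.3738
d((3, 25), (-23, -2)) = 37.4833
d((3, 25), (30, -26)) = 57.7062
d((3, 25), (-24, -9)) = 43.4166
d((3, 25), (-12, 23)) = 15.1327
d((-22, 8), (30, -29)) = 63.8201
d((-22, 8), (-23, -2)) = 10.0499
d((-22, 8), (30, -26)) = 62.1289
d((-22, 8), (-24, -9)) = 17.1172
d((-22, 8), (-12, 23)) = 18.0278
d((30, -29), (-23, -2)) = 59.4811
d((30, -29), (30, -26)) = 3.0 <-- minimum
d((30, -29), (-24, -9)) = 57.5847
d((30, -29), (-12, 23)) = 66.8431
d((-23, -2), (30, -26)) = 58.1808
d((-23, -2), (-24, -9)) = 7.0711
d((-23, -2), (-12, 23)) = 27.313
d((30, -26), (-24, -9)) = 56.6127
d((30, -26), (-12, 23)) = 64.5368
d((-24, -9), (-12, 23)) = 34.176

Closest pair: (30, -29) and (30, -26) with distance 3.0

The closest pair is (30, -29) and (30, -26) with Euclidean distance 3.0. For 8 points, brute-force pairwise comparison is shown above. For large n, the divide-and-conquer algorithm (sort by x, recurse on halves, check the dividing strip) achieves O(n log n).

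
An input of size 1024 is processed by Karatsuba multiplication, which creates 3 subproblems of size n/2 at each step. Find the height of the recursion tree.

For divide and conquer with division factor 2:

Problem sizes at each level:
Level 0: 1024
Level 1: 512
Level 2: 256
Level 3: 128
Level 4: 64
Level 5: 32
Level 6: 16
Level 7: 8
Level 8: 4
Level 9: 2
Level 10: 1

The root is level 0 and the size-1 base case is level 10 (the tree spans levels 0 through 10, i.e. 11 levels counting the root), so the depth is the number of divisions: log_2(1024) = 10

The recursion tree depth is log_2(1024) = 10. At each level, the problem size is divided by 2, so it takes 10 divisions to reduce to a base case of size 1. The algorithm makes 3 recursive calls at each level.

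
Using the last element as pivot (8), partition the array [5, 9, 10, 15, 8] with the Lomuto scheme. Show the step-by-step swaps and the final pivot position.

Lomuto partition with pivot = 8:

Initial array: [5, 9, 10, 15, 8]

arr[0]=5 <= 8: swap with position 0, array becomes [5, 9, 10, 15, 8]
arr[1]=9 > 8: no swap
arr[2]=10 > 8: no swap
arr[3]=15 > 8: no swap

Place pivot at position 1: [5, 8, 10, 15, 9]
Pivot position: 1

After partitioning with pivot 8, the array becomes [5, 8, 10, 15, 9]. The pivot is placed at index 1. All elements to the left of the pivot are <= 8, and all elements to the right are > 8.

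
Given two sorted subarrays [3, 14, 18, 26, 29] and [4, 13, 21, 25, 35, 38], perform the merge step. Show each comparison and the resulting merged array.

Merging process:

Compare 3 vs 4: take 3 from left. Merged: [3]
Compare 14 vs 4: take 4 from right. Merged: [3, 4]
Compare 14 vs 13: take 13 from right. Merged: [3, 4, 13]
Compare 14 vs 21: take 14 from left. Merged: [3, 4, 13, 14]
Compare 18 vs 21: take 18 from left. Merged: [3, 4, 13, 14, 18]
Compare 26 vs 21: take 21 from right. Merged: [3, 4, 13, 14, 18, 21]
Compare 26 vs 25: take 25 from right. Merged: [3, 4, 13, 14, 18, 21, 25]
Compare 26 vs 35: take 26 from left. Merged: [3, 4, 13, 14, 18, 21, 25, 26]
Compare 29 vs 35: take 29 from left. Merged: [3, 4, 13, 14, 18, 21, 25, 26, 29]
Append remaining from right: [35, 38]. Merged: [3, 4, 13, 14, 18, 21, 25, 26, 29, 35, 38]

Final merged array: [3, 4, 13, 14, 18, 21, 25, 26, 29, 35, 38]
Total comparisons: 9

The merged array is [3, 4, 13, 14, 18, 21, 25, 26, 29, 35, 38], requiring 9 comparisons. The merge step runs in O(n) time where n is the total number of elements.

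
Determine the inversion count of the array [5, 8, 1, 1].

Finding inversions in [5, 8, 1, 1]:

(0, 2): arr[0]=5 > arr[2]=1
(0, 3): arr[0]=5 > arr[3]=1
(1, 2): arr[1]=8 > arr[2]=1
(1, 3): arr[1]=8 > arr[3]=1

Total inversions: 4

The array has 4 inversion(s): (0,2), (0,3), (1,2), (1,3). Each pair (i,j) satisfies i < j and arr[i] > arr[j].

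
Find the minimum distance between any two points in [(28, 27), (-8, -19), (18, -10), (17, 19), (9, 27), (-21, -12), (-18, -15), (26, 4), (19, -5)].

Computing all pairwise distances among 9 points:

d((28, 27), (-8, -19)) = 58.4123
d((28, 27), (18, -10)) = 38.3275
d((28, 27), (17, 19)) = 13.6015
d((28, 27), (9, 27)) = 19.0
d((28, 27), (-21, -12)) = 62.6259
d((28, 27), (-18, -15)) = 62.2896
d((28, 27), (26, 4)) = 23.0868
d((28, 27), (19, -5)) = 33.2415
d((-8, -19), (18, -10)) = 27.5136
d((-8, -19), (17, 19)) = 45.4863
d((-8, -19), (9, 27)) = 49.0408
d((-8, -19), (-21, -12)) = 14.7648
d((-8, -19), (-18, -15)) = 10.7703
d((-8, -19), (26, 4)) = 41.0488
d((-8, -19), (19, -5)) = 30.4138
d((18, -10), (17, 19)) = 29.0172
d((18, -10), (9, 27)) = 38.0789
d((18, -10), (-21, -12)) = 39.0512
d((18, -10), (-18, -15)) = 36.3456
d((18, -10), (26, 4)) = 16.1245
d((18, -10), (19, -5)) = 5.099
d((17, 19), (9, 27)) = 11.3137
d((17, 19), (-21, -12)) = 49.0408
d((17, 19), (-18, -15)) = 48.7955
d((17, 19), (26, 4)) = 17.4929
d((17, 19), (19, -5)) = 24.0832
d((9, 27), (-21, -12)) = 49.2037
d((9, 27), (-18, -15)) = 49.93
d((9, 27), (26, 4)) = 28.6007
d((9, 27), (19, -5)) = 33.5261
d((-21, -12), (-18, -15)) = 4.2426 <-- minimum
d((-21, -12), (26, 4)) = 49.6488
d((-21, -12), (19, -5)) = 40.6079
d((-18, -15), (26, 4)) = 47.927
d((-18, -15), (19, -5)) = 38.3275
d((26, 4), (19, -5)) = 11.4018

Closest pair: (-21, -12) and (-18, -15) with distance 4.2426

The closest pair is (-21, -12) and (-18, -15) with Euclidean distance 4.2426. For 9 points, brute-force pairwise comparison is shown above. For large n, the divide-and-conquer algorithm (sort by x, recurse on halves, check the dividing strip) achieves O(n log n).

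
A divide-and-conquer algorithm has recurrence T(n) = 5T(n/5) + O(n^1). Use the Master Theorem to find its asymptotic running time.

Master Theorem for T(n) = 5T(n/5) + O(n^1):

a = 5, b = 5, c = 1
log_b(a) = log_5(5) = 1.0000

Case 2: c = 1 = log_5(5) = 1.0000
T(n) = O(n^1 log n) = O(n log n)

For T(n) = 5T(n/5) + O(n^1): log_5(5) = 1.0000. This is Case 2 of the Master Theorem (c = log_b(a), equal work at all levels), giving O(n log n).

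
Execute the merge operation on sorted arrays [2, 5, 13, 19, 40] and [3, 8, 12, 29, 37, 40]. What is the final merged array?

Merging process:

Compare 2 vs 3: take 2 from left. Merged: [2]
Compare 5 vs 3: take 3 from right. Merged: [2, 3]
Compare 5 vs 8: take 5 from left. Merged: [2, 3, 5]
Compare 13 vs 8: take 8 from right. Merged: [2, 3, 5, 8]
Compare 13 vs 12: take 12 from right. Merged: [2, 3, 5, 8, 12]
Compare 13 vs 29: take 13 from left. Merged: [2, 3, 5, 8, 12, 13]
Compare 19 vs 29: take 19 from left. Merged: [2, 3, 5, 8, 12, 13, 19]
Compare 40 vs 29: take 29 from right. Merged: [2, 3, 5, 8, 12, 13, 19, 29]
Compare 40 vs 37: take 37 from right. Merged: [2, 3, 5, 8, 12, 13, 19, 29, 37]
Compare 40 vs 40: take 40 from left. Merged: [2, 3, 5, 8, 12, 13, 19, 29, 37, 40]
Append remaining from right: [40]. Merged: [2, 3, 5, 8, 12, 13, 19, 29, 37, 40, 40]

Final merged array: [2, 3, 5, 8, 12, 13, 19, 29, 37, 40, 40]
Total comparisons: 10

The merged array is [2, 3, 5, 8, 12, 13, 19, 29, 37, 40, 40], requiring 10 comparisons. The merge step runs in O(n) time where n is the total number of elements.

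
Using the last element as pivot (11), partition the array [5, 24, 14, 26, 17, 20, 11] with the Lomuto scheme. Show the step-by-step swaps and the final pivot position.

Lomuto partition with pivot = 11:

Initial array: [5, 24, 14, 26, 17, 20, 11]

arr[0]=5 <= 11: swap with position 0, array becomes [5, 24, 14, 26, 17, 20, 11]
arr[1]=24 > 11: no swap
arr[2]=14 > 11: no swap
arr[3]=26 > 11: no swap
arr[4]=17 > 11: no swap
arr[5]=20 > 11: no swap

Place pivot at position 1: [5, 11, 14, 26, 17, 20, 24]
Pivot position: 1

After partitioning with pivot 11, the array becomes [5, 11, 14, 26, 17, 20, 24]. The pivot is placed at index 1. All elements to the left of the pivot are <= 11, and all elements to the right are > 11.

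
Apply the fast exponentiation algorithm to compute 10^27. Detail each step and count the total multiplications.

Computing 10^27 by squaring (build up from 10^1; each line after the first costs one multiplication):

10^1 = 10
10^2 = (10^1)^2 = 10^2 = 100
10^3 = 10 * 10^2 = 10 * 100 = 1000
10^6 = (10^3)^2 = 1000^2 = 1000000
10^12 = (10^6)^2 = 1000000^2 = 1000000000000
10^13 = 10 * 10^12 = 10 * 1000000000000 = 10000000000000
10^26 = (10^13)^2 = 10000000000000^2 = 100000000000000000000000000
10^27 = 10 * 10^26 = 10 * 100000000000000000000000000 = 1000000000000000000000000000

Result: 1000000000000000000000000000
Multiplications needed: 7 (7 lines after 10^1)

10^27 = 1000000000000000000000000000. Using exponentiation by squaring, this requires 7 multiplications. The key idea: if the exponent is even, square the half-power; if odd, multiply by the base once.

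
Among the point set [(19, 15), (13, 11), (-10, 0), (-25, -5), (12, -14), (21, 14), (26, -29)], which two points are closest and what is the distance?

Computing all pairwise distances among 7 points:

d((19, 15), (13, 11)) = 7.2111
d((19, 15), (-10, 0)) = 32.6497
d((19, 15), (-25, -5)) = 48.3322
d((19, 15), (12, -14)) = 29.8329
d((19, 15), (21, 14)) = 2.2361 <-- minimum
d((19, 15), (26, -29)) = 44.5533
d((13, 11), (-10, 0)) = 25.4951
d((13, 11), (-25, -5)) = 41.2311
d((13, 11), (12, -14)) = 25.02
d((13, 11), (21, 14)) = 8.544
d((13, 11), (26, -29)) = 42.0595
d((-10, 0), (-25, -5)) = 15.8114
d((-10, 0), (12, -14)) = 26.0768
d((-10, 0), (21, 14)) = 34.0147
d((-10, 0), (26, -29)) = 46.2277
d((-25, -5), (12, -14)) = 38.0789
d((-25, -5), (21, 14)) = 49.7695
d((-25, -5), (26, -29)) = 56.3649
d((12, -14), (21, 14)) = 29.4109
d((12, -14), (26, -29)) = 20.5183
d((21, 14), (26, -29)) = 43.2897

Closest pair: (19, 15) and (21, 14) with distance 2.2361

The closest pair is (19, 15) and (21, 14) with Euclidean distance 2.2361. For 7 points, brute-force pairwise comparison is shown above. For large n, the divide-and-conquer algorithm (sort by x, recurse on halves, check the dividing strip) achieves O(n log n).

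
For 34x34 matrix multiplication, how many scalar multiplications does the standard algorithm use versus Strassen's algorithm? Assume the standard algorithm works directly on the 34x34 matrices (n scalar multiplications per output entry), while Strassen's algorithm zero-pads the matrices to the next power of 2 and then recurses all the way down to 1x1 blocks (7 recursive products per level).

Matrix multiplication for 34x34 matrices:

Strassen's algorithm requires power-of-2 dimensions. Pad 34x34 to 64x64 (next power of 2).

Standard algorithm: 34^3 = 39304 multiplications
Strassen's algorithm: 7^(log2(64)) = 7^6 = 117649 multiplications
Difference: 39304 - 117649 = -78345 (Strassen uses MORE here due to padding overhead — for small or just-over-power-of-2 n, padding can outweigh the per-level savings)

Standard: 39304 multiplications (34^3). Strassen: 117649 multiplications (7^6, after padding to 64x64). Strassen reduces 8 recursive multiplications to 7 at each level.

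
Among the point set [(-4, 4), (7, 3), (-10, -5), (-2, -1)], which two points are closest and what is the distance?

Computing all pairwise distances among 4 points:

d((-4, 4), (7, 3)) = 11.0454
d((-4, 4), (-10, -5)) = 10.8167
d((-4, 4), (-2, -1)) = 5.3852 <-- minimum
d((7, 3), (-10, -5)) = 18.7883
d((7, 3), (-2, -1)) = 9.8489
d((-10, -5), (-2, -1)) = 8.9443

Closest pair: (-4, 4) and (-2, -1) with distance 5.3852

The closest pair is (-4, 4) and (-2, -1) with Euclidean distance 5.3852. For 4 points, brute-force pairwise comparison is shown above. For large n, the divide-and-conquer algorithm (sort by x, recurse on halves, check the dividing strip) achieves O(n log n).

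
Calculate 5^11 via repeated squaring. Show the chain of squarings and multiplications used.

Computing 5^11 by squaring (build up from 5^1; each line after the first costs one multiplication):

5^1 = 5
5^2 = (5^1)^2 = 5^2 = 25
5^4 = (5^2)^2 = 25^2 = 625
5^5 = 5 * 5^4 = 5 * 625 = 3125
5^10 = (5^5)^2 = 3125^2 = 9765625
5^11 = 5 * 5^10 = 5 * 9765625 = 48828125

Result: 48828125
Multiplications needed: 5 (5 lines after 5^1)

5^11 = 48828125. Using exponentiation by squaring, this requires 5 multiplications. The key idea: if the exponent is even, square the half-power; if odd, multiply by the base once.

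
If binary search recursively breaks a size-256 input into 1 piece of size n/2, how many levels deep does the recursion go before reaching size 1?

For divide and conquer with division factor 2:

Problem sizes at each level:
Level 0: 256
Level 1: 128
Level 2: 64
Level 3: 32
Level 4: 16
Level 5: 8
Level 6: 4
Level 7: 2
Level 8: 1

The root is level 0 and the size-1 base case is level 8 (the tree spans levels 0 through 8, i.e. 9 levels counting the root), so the depth is the number of divisions: log_2(256) = 8

The recursion tree depth is log_2(256) = 8. At each level, the problem size is divided by 2, so it takes 8 divisions to reduce to a base case of size 1. The algorithm makes 1 recursive call at each level.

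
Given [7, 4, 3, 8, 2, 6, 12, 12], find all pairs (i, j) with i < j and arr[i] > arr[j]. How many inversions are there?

Finding inversions in [7, 4, 3, 8, 2, 6, 12, 12]:

(0, 1): arr[0]=7 > arr[1]=4
(0, 2): arr[0]=7 > arr[2]=3
(0, 4): arr[0]=7 > arr[4]=2
(0, 5): arr[0]=7 > arr[5]=6
(1, 2): arr[1]=4 > arr[2]=3
(1, 4): arr[1]=4 > arr[4]=2
(2, 4): arr[2]=3 > arr[4]=2
(3, 4): arr[3]=8 > arr[4]=2
(3, 5): arr[3]=8 > arr[5]=6

Total inversions: 9

The array has 9 inversion(s): (0,1), (0,2), (0,4), (0,5), (1,2), (1,4), (2,4), (3,4), (3,5). Each pair (i,j) satisfies i < j and arr[i] > arr[j].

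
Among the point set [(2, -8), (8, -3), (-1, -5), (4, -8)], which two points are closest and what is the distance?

Computing all pairwise distances among 4 points:

d((2, -8), (8, -3)) = 7.8102
d((2, -8), (-1, -5)) = 4.2426
d((2, -8), (4, -8)) = 2.0 <-- minimum
d((8, -3), (-1, -5)) = 9.2195
d((8, -3), (4, -8)) = 6.4031
d((-1, -5), (4, -8)) = 5.831

Closest pair: (2, -8) and (4, -8) with distance 2.0

The closest pair is (2, -8) and (4, -8) with Euclidean distance 2.0. For 4 points, brute-force pairwise comparison is shown above. For large n, the divide-and-conquer algorithm (sort by x, recurse on halves, check the dividing strip) achieves O(n log n).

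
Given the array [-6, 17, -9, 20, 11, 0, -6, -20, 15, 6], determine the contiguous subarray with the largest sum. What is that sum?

Using Kadane's algorithm on [-6, 17, -9, 20, 11, 0, -6, -20, 15, 6]:

Scanning through the array:
Position 1 (value 17): max_ending_here = 17, max_so_far = 17
Position 2 (value -9): max_ending_here = 8, max_so_far = 17
Position 3 (value 20): max_ending_here = 28, max_so_far = 28
Position 4 (value 11): max_ending_here = 39, max_so_far = 39
Position 5 (value 0): max_ending_here = 39, max_so_far = 39
Position 6 (value -6): max_ending_here = 33, max_so_far = 39
Position 7 (value -20): max_ending_here = 13, max_so_far = 39
Position 8 (value 15): max_ending_here = 28, max_so_far = 39
Position 9 (value 6): max_ending_here = 34, max_so_far = 39

Maximum subarray: [17, -9, 20, 11]
Maximum sum: 39

The maximum subarray is [17, -9, 20, 11] with sum 39. This subarray runs from index 1 to index 4.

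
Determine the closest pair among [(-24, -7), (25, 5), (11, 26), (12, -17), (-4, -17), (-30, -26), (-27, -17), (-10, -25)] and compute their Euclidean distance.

Computing all pairwise distances among 8 points:

d((-24, -7), (25, 5)) = 50.448
d((-24, -7), (11, 26)) = 48.1041
d((-24, -7), (12, -17)) = 37.3631
d((-24, -7), (-4, -17)) = 22.3607
d((-24, -7), (-30, -26)) = 19.9249
d((-24, -7), (-27, -17)) = 10.4403
d((-24, -7), (-10, -25)) = 22.8035
d((25, 5), (11, 26)) = 25.2389
d((25, 5), (12, -17)) = 25.5539
d((25, 5), (-4, -17)) = 36.4005
d((25, 5), (-30, -26)) = 63.1348
d((25, 5), (-27, -17)) = 56.4624
d((25, 5), (-10, -25)) = 46.0977
d((11, 26), (12, -17)) = 43.0116
d((11, 26), (-4, -17)) = 45.5412
d((11, 26), (-30, -26)) = 66.2193
d((11, 26), (-27, -17)) = 57.3847
d((11, 26), (-10, -25)) = 55.1543
d((12, -17), (-4, -17)) = 16.0
d((12, -17), (-30, -26)) = 42.9535
d((12, -17), (-27, -17)) = 39.0
d((12, -17), (-10, -25)) = 23.4094
d((-4, -17), (-30, -26)) = 27.5136
d((-4, -17), (-27, -17)) = 23.0
d((-4, -17), (-10, -25)) = 10.0
d((-30, -26), (-27, -17)) = 9.4868 <-- minimum
d((-30, -26), (-10, -25)) = 20.025
d((-27, -17), (-10, -25)) = 18.7883

Closest pair: (-30, -26) and (-27, -17) with distance 9.4868

The closest pair is (-30, -26) and (-27, -17) with Euclidean distance 9.4868. For 8 points, brute-force pairwise comparison is shown above. For large n, the divide-and-conquer algorithm (sort by x, recurse on halves, check the dividing strip) achieves O(n log n).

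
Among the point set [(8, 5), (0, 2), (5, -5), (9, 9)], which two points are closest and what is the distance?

Computing all pairwise distances among 4 points:

d((8, 5), (0, 2)) = 8.544
d((8, 5), (5, -5)) = 10.4403
d((8, 5), (9, 9)) = 4.1231 <-- minimum
d((0, 2), (5, -5)) = 8.6023
d((0, 2), (9, 9)) = 11.4018
d((5, -5), (9, 9)) = 14.5602

Closest pair: (8, 5) and (9, 9) with distance 4.1231

The closest pair is (8, 5) and (9, 9) with Euclidean distance 4.1231. For 4 points, brute-force pairwise comparison is shown above. For large n, the divide-and-conquer algorithm (sort by x, recurse on halves, check the dividing strip) achieves O(n log n).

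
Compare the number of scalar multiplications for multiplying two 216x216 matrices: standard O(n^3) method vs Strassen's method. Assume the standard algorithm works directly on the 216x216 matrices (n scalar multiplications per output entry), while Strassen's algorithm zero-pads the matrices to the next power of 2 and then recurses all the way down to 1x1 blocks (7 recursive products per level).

Matrix multiplication for 216x216 matrices:

Strassen's algorithm requires power-of-2 dimensions. Pad 216x216 to 256x256 (next power of 2).

Standard algorithm: 216^3 = 10077696 multiplications
Strassen's algorithm: 7^(log2(256)) = 7^8 = 5764801 multiplications
Savings: 10077696 - 5764801 = 4312895 multiplications

Standard: 10077696 multiplications (216^3). Strassen: 5764801 multiplications (7^8, after padding to 256x256). Strassen reduces 8 recursive multiplications to 7 at each level.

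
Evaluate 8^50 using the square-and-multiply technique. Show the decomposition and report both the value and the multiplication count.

Computing 8^50 by squaring (build up from 8^1; each line after the first costs one multiplication):

8^1 = 8
8^2 = (8^1)^2 = 8^2 = 64
8^3 = 8 * 8^2 = 8 * 64 = 512
8^6 = (8^3)^2 = 512^2 = 262144
8^12 = (8^6)^2 = 262144^2 = 68719476736
8^24 = (8^12)^2 = 68719476736^2 = 4722366482869645213696
8^25 = 8 * 8^24 = 8 * 4722366482869645213696 = 37778931862957161709568
8^50 = (8^25)^2 = 37778931862957161709568^2 = 1427247692705959881058285969449495136382746624

Result: 1427247692705959881058285969449495136382746624
Multiplications needed: 7 (7 lines after 8^1)

8^50 = 1427247692705959881058285969449495136382746624. Using exponentiation by squaring, this requires 7 multiplications. The key idea: if the exponent is even, square the half-power; if odd, multiply by the base once.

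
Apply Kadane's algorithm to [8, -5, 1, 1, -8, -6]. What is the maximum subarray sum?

Using Kadane's algorithm on [8, -5, 1, 1, -8, -6]:

Scanning through the array:
Position 1 (value -5): max_ending_here = 3, max_so_far = 8
Position 2 (value 1): max_ending_here = 4, max_so_far = 8
Position 3 (value 1): max_ending_here = 5, max_so_far = 8
Position 4 (value -8): max_ending_here = -3, max_so_far = 8
Position 5 (value -6): max_ending_here = -6, max_so_far = 8

Maximum subarray: [8]
Maximum sum: 8

The maximum subarray is [8] with sum 8. This subarray runs from index 0 to index 0.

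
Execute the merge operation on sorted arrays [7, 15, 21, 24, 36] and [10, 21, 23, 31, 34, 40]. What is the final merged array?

Merging process:

Compare 7 vs 10: take 7 from left. Merged: [7]
Compare 15 vs 10: take 10 from right. Merged: [7, 10]
Compare 15 vs 21: take 15 from left. Merged: [7, 10, 15]
Compare 21 vs 21: take 21 from left. Merged: [7, 10, 15, 21]
Compare 24 vs 21: take 21 from right. Merged: [7, 10, 15, 21, 21]
Compare 24 vs 23: take 23 from right. Merged: [7, 10, 15, 21, 21, 23]
Compare 24 vs 31: take 24 from left. Merged: [7, 10, 15, 21, 21, 23, 24]
Compare 36 vs 31: take 31 from right. Merged: [7, 10, 15, 21, 21, 23, 24, 31]
Compare 36 vs 34: take 34 from right. Merged: [7, 10, 15, 21, 21, 23, 24, 31, 34]
Compare 36 vs 40: take 36 from left. Merged: [7, 10, 15, 21, 21, 23, 24, 31, 34, 36]
Append remaining from right: [40]. Merged: [7, 10, 15, 21, 21, 23, 24, 31, 34, 36, 40]

Final merged array: [7, 10, 15, 21, 21, 23, 24, 31, 34, 36, 40]
Total comparisons: 10

The merged array is [7, 10, 15, 21, 21, 23, 24, 31, 34, 36, 40], requiring 10 comparisons. The merge step runs in O(n) time where n is the total number of elements.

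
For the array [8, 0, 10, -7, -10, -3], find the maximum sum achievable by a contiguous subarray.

Using Kadane's algorithm on [8, 0, 10, -7, -10, -3]:

Scanning through the array:
Position 1 (value 0): max_ending_here = 8, max_so_far = 8
Position 2 (value 10): max_ending_here = 18, max_so_far = 18
Position 3 (value -7): max_ending_here = 11, max_so_far = 18
Position 4 (value -10): max_ending_here = 1, max_so_far = 18
Position 5 (value -3): max_ending_here = -2, max_so_far = 18

Maximum subarray: [8, 0, 10]
Maximum sum: 18

The maximum subarray is [8, 0, 10] with sum 18. This subarray runs from index 0 to index 2.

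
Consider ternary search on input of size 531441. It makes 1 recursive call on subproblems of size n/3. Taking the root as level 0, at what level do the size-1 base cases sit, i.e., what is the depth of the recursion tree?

For divide and conquer with division factor 3:

Problem sizes at each level:
Level 0: 531441
Level 1: 177147
Level 2: 59049
Level 3: 19683
Level 4: 6561
Level 5: 2187
Level 6: 729
Level 7: 243
Level 8: 81
Level 9: 27
Level 10: 9
Level 11: 3
Level 12: 1

The root is level 0 and the size-1 base case is level 12 (the tree spans levels 0 through 12, i.e. 13 levels counting the root), so the depth is the number of divisions: log_3(531441) = 12

The recursion tree depth is log_3(531441) = 12. At each level, the problem size is divided by 3, so it takes 12 divisions to reduce to a base case of size 1. The algorithm makes 1 recursive call at each level.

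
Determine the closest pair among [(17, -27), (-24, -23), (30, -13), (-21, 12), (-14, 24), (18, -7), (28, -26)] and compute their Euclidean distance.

Computing all pairwise distances among 7 points:

d((17, -27), (-24, -23)) = 41.1947
d((17, -27), (30, -13)) = 19.105
d((17, -27), (-21, 12)) = 54.4518
d((17, -27), (-14, 24)) = 59.6825
d((17, -27), (18, -7)) = 20.025
d((17, -27), (28, -26)) = 11.0454 <-- minimum
d((-24, -23), (30, -13)) = 54.9181
d((-24, -23), (-21, 12)) = 35.1283
d((-24, -23), (-14, 24)) = 48.0521
d((-24, -23), (18, -7)) = 44.9444
d((-24, -23), (28, -26)) = 52.0865
d((30, -13), (-21, 12)) = 56.7979
d((30, -13), (-14, 24)) = 57.4891
d((30, -13), (18, -7)) = 13.4164
d((30, -13), (28, -26)) = 13.1529
d((-21, 12), (-14, 24)) = 13.8924
d((-21, 12), (18, -7)) = 43.382
d((-21, 12), (28, -26)) = 62.0081
d((-14, 24), (18, -7)) = 44.5533
d((-14, 24), (28, -26)) = 65.2993
d((18, -7), (28, -26)) = 21.4709

Closest pair: (17, -27) and (28, -26) with distance 11.0454

The closest pair is (17, -27) and (28, -26) with Euclidean distance 11.0454. For 7 points, brute-force pairwise comparison is shown above. For large n, the divide-and-conquer algorithm (sort by x, recurse on halves, check the dividing strip) achieves O(n log n).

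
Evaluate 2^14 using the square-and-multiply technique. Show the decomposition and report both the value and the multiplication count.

Computing 2^14 by squaring (build up from 2^1; each line after the first costs one multiplication):

2^1 = 2
2^2 = (2^1)^2 = 2^2 = 4
2^3 = 2 * 2^2 = 2 * 4 = 8
2^6 = (2^3)^2 = 8^2 = 64
2^7 = 2 * 2^6 = 2 * 64 = 128
2^14 = (2^7)^2 = 128^2 = 16384

Result: 16384
Multiplications needed: 5 (5 lines after 2^1)

2^14 = 16384. Using exponentiation by squaring, this requires 5 multiplications. The key idea: if the exponent is even, square the half-power; if odd, multiply by the base once.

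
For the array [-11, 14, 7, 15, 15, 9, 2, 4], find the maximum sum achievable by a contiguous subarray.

Using Kadane's algorithm on [-11, 14, 7, 15, 15, 9, 2, 4]:

Scanning through the array:
Position 1 (value 14): max_ending_here = 14, max_so_far = 14
Position 2 (value 7): max_ending_here = 21, max_so_far = 21
Position 3 (value 15): max_ending_here = 36, max_so_far = 36
Position 4 (value 15): max_ending_here = 51, max_so_far = 51
Position 5 (value 9): max_ending_here = 60, max_so_far = 60
Position 6 (value 2): max_ending_here = 62, max_so_far = 62
Position 7 (value 4): max_ending_here = 66, max_so_far = 66

Maximum subarray: [14, 7, 15, 15, 9, 2, 4]
Maximum sum: 66

The maximum subarray is [14, 7, 15, 15, 9, 2, 4] with sum 66. This subarray runs from index 1 to index 7.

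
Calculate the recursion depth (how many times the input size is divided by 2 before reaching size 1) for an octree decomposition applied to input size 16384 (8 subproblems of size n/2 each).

For divide and conquer with division factor 2:

Problem sizes at each level:
Level 0: 16384
Level 1: 8192
Level 2: 4096
Level 3: 2048
Level 4: 1024
Level 5: 512
Level 6: 256
Level 7: 128
Level 8: 64
Level 9: 32
Level 10: 16
Level 11: 8
Level 12: 4
Level 13: 2
Level 14: 1

The root is level 0 and the size-1 base case is level 14 (the tree spans levels 0 through 14, i.e. 15 levels counting the root), so the depth is the number of divisions: log_2(16384) = 14

The recursion tree depth is log_2(16384) = 14. At each level, the problem size is divided by 2, so it takes 14 divisions to reduce to a base case of size 1. The algorithm makes 8 recursive calls at each level.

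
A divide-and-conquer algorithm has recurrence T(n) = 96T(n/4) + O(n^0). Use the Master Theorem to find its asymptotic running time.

Master Theorem for T(n) = 96T(n/4) + O(n^0):

a = 96, b = 4, c = 0
log_b(a) = log_4(96) = 3.2925

Case 1: c = 0 < log_4(96) = 3.2925
T(n) = O(n^(log_4 96))

For T(n) = 96T(n/4) + O(n^0): log_4(96) = 3.2925. This is Case 1 of the Master Theorem (c < log_b(a), work dominated by leaves), giving O(n^(log_4 96)).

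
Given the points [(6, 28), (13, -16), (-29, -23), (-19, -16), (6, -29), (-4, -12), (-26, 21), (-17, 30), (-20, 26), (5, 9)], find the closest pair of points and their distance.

Computing all pairwise distances among 10 points:

d((6, 28), (13, -16)) = 44.5533
d((6, 28), (-29, -23)) = 61.8547
d((6, 28), (-19, -16)) = 50.6063
d((6, 28), (6, -29)) = 57.0
d((6, 28), (-4, -12)) = 41.2311
d((6, 28), (-26, 21)) = 32.7567
d((6, 28), (-17, 30)) = 23.0868
d((6, 28), (-20, 26)) = 26.0768
d((6, 28), (5, 9)) = 19.0263
d((13, -16), (-29, -23)) = 42.5793
d((13, -16), (-19, -16)) = 32.0
d((13, -16), (6, -29)) = 14.7648
d((13, -16), (-4, -12)) = 17.4642
d((13, -16), (-26, 21)) = 53.7587
d((13, -16), (-17, 30)) = 54.9181
d((13, -16), (-20, 26)) = 53.4135
d((13, -16), (5, 9)) = 26.2488
d((-29, -23), (-19, -16)) = 12.2066
d((-29, -23), (6, -29)) = 35.5106
d((-29, -23), (-4, -12)) = 27.313
d((-29, -23), (-26, 21)) = 44.1022
d((-29, -23), (-17, 30)) = 54.3415
d((-29, -23), (-20, 26)) = 49.8197
d((-29, -23), (5, 9)) = 46.6905
d((-19, -16), (6, -29)) = 28.178
d((-19, -16), (-4, -12)) = 15.5242
d((-19, -16), (-26, 21)) = 37.6563
d((-19, -16), (-17, 30)) = 46.0435
d((-19, -16), (-20, 26)) = 42.0119
d((-19, -16), (5, 9)) = 34.6554
d((6, -29), (-4, -12)) = 19.7231
d((6, -29), (-26, 21)) = 59.3633
d((6, -29), (-17, 30)) = 63.3246
d((6, -29), (-20, 26)) = 60.8358
d((6, -29), (5, 9)) = 38.0132
d((-4, -12), (-26, 21)) = 39.6611
d((-4, -12), (-17, 30)) = 43.9659
d((-4, -12), (-20, 26)) = 41.2311
d((-4, -12), (5, 9)) = 22.8473
d((-26, 21), (-17, 30)) = 12.7279
d((-26, 21), (-20, 26)) = 7.8102
d((-26, 21), (5, 9)) = 33.2415
d((-17, 30), (-20, 26)) = 5.0 <-- minimum
d((-17, 30), (5, 9)) = 30.4138
d((-20, 26), (5, 9)) = 30.2324

Closest pair: (-17, 30) and (-20, 26) with distance 5.0

The closest pair is (-17, 30) and (-20, 26) with Euclidean distance 5.0. For 10 points, brute-force pairwise comparison is shown above. For large n, the divide-and-conquer algorithm (sort by x, recurse on halves, check the dividing strip) achieves O(n log n).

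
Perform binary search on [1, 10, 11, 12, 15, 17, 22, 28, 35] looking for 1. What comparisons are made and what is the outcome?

Binary search for 1 in [1, 10, 11, 12, 15, 17, 22, 28, 35]:

lo=0, hi=8, mid=4, arr[mid]=15 -> 15 > 1, search left half
lo=0, hi=3, mid=1, arr[mid]=10 -> 10 > 1, search left half
lo=0, hi=0, mid=0, arr[mid]=1 -> Found target at index 0!

Binary search finds 1 at index 0 after 3 comparisons. The search repeatedly halves the search space by comparing with the middle element.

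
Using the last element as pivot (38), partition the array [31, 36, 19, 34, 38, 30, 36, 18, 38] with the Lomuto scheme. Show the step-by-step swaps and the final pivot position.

Lomuto partition with pivot = 38:

Initial array: [31, 36, 19, 34, 38, 30, 36, 18, 38]

arr[0]=31 <= 38: swap with position 0, array becomes [31, 36, 19, 34, 38, 30, 36, 18, 38]
arr[1]=36 <= 38: swap with position 1, array becomes [31, 36, 19, 34, 38, 30, 36, 18, 38]
arr[2]=19 <= 38: swap with position 2, array becomes [31, 36, 19, 34, 38, 30, 36, 18, 38]
arr[3]=34 <= 38: swap with position 3, array becomes [31, 36, 19, 34, 38, 30, 36, 18, 38]
arr[4]=38 <= 38: swap with position 4, array becomes [31, 36, 19, 34, 38, 30, 36, 18, 38]
arr[5]=30 <= 38: swap with position 5, array becomes [31, 36, 19, 34, 38, 30, 36, 18, 38]
arr[6]=36 <= 38: swap with position 6, array becomes [31, 36, 19, 34, 38, 30, 36, 18, 38]
arr[7]=18 <= 38: swap with position 7, array becomes [31, 36, 19, 34, 38, 30, 36, 18, 38]

Place pivot at position 8: [31, 36, 19, 34, 38, 30, 36, 18, 38]
Pivot position: 8

After partitioning with pivot 38, the array becomes [31, 36, 19, 34, 38, 30, 36, 18, 38]. The pivot is placed at index 8. All elements to the left of the pivot are <= 38, and all elements to the right are > 38.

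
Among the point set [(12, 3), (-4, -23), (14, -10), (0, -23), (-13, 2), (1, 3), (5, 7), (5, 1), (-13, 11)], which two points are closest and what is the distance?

Computing all pairwise distances among 9 points:

d((12, 3), (-4, -23)) = 30.5287
d((12, 3), (14, -10)) = 13.1529
d((12, 3), (0, -23)) = 28.6356
d((12, 3), (-13, 2)) = 25.02
d((12, 3), (1, 3)) = 11.0
d((12, 3), (5, 7)) = 8.0623
d((12, 3), (5, 1)) = 7.2801
d((12, 3), (-13, 11)) = 26.2488
d((-4, -23), (14, -10)) = 22.2036
d((-4, -23), (0, -23)) = 4.0 <-- minimum
d((-4, -23), (-13, 2)) = 26.5707
d((-4, -23), (1, 3)) = 26.4764
d((-4, -23), (5, 7)) = 31.3209
d((-4, -23), (5, 1)) = 25.632
d((-4, -23), (-13, 11)) = 35.171
d((14, -10), (0, -23)) = 19.105
d((14, -10), (-13, 2)) = 29.5466
d((14, -10), (1, 3)) = 18.3848
d((14, -10), (5, 7)) = 19.2354
d((14, -10), (5, 1)) = 14.2127
d((14, -10), (-13, 11)) = 34.2053
d((0, -23), (-13, 2)) = 28.178
d((0, -23), (1, 3)) = 26.0192
d((0, -23), (5, 7)) = 30.4138
d((0, -23), (5, 1)) = 24.5153
d((0, -23), (-13, 11)) = 36.4005
d((-13, 2), (1, 3)) = 14.0357
d((-13, 2), (5, 7)) = 18.6815
d((-13, 2), (5, 1)) = 18.0278
d((-13, 2), (-13, 11)) = 9.0
d((1, 3), (5, 7)) = 5.6569
d((1, 3), (5, 1)) = 4.4721
d((1, 3), (-13, 11)) = 16.1245
d((5, 7), (5, 1)) = 6.0
d((5, 7), (-13, 11)) = 18.4391
d((5, 1), (-13, 11)) = 20.5913

Closest pair: (-4, -23) and (0, -23) with distance 4.0

The closest pair is (-4, -23) and (0, -23) with Euclidean distance 4.0. For 9 points, brute-force pairwise comparison is shown above. For large n, the divide-and-conquer algorithm (sort by x, recurse on halves, check the dividing strip) achieves O(n log n).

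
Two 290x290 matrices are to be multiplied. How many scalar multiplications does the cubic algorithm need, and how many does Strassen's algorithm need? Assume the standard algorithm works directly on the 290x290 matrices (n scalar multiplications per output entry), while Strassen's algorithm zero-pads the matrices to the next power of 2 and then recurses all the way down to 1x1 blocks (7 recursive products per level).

Matrix multiplication for 290x290 matrices:

Strassen's algorithm requires power-of-2 dimensions. Pad 290x290 to 512x512 (next power of 2).

Standard algorithm: 290^3 = 24389000 multiplications
Strassen's algorithm: 7^(log2(512)) = 7^9 = 40353607 multiplications
Difference: 24389000 - 40353607 = -15964607 (Strassen uses MORE here due to padding overhead — for small or just-over-power-of-2 n, padding can outweigh the per-level savings)

Standard: 24389000 multiplications (290^3). Strassen: 40353607 multiplications (7^9, after padding to 512x512). Strassen reduces 8 recursive multiplications to 7 at each level.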